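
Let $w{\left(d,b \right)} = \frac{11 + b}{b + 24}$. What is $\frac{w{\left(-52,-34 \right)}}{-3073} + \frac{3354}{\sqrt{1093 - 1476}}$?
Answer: $- \frac{23}{30730} - \frac{3354 i \sqrt{383}}{383} \approx -0.00074845 - 171.38 i$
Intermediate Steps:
$w{\left(d,b \right)} = \frac{11 + b}{24 + b}$
$\frac{w{\left(-52,-34 \right)}}{-3073} + \frac{3354}{\sqrt{1093 - 1476}} = \frac{\frac{1}{24 - 34} \left(11 - 34\right)}{-3073} + \frac{3354}{\sqrt{1093 - 1476}} = \frac{1}{-10} \left(-23\right) \left(- \frac{1}{3073}\right) + \frac{3354}{\sqrt{-383}} = \left(- \frac{1}{10}\right) \left(-23\right) \left(- \frac{1}{3073}\right) + \frac{3354}{i \sqrt{383}} = \frac{23}{10} \left(- \frac{1}{3073}\right) + 3354 \left(- \frac{i \sqrt{383}}{383}\right) = - \frac{23}{30730} - \frac{3354 i \sqrt{383}}{383}$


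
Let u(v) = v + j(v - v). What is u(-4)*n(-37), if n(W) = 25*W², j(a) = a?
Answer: -136900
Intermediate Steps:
u(v) = v (u(v) = v + (v - v) = v + 0 = v)
u(-4)*n(-37) = -100*(-37)² = -100*1369 = -4*34225 = -136900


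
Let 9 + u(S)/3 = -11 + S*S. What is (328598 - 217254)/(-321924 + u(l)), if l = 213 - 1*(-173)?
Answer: 27836/31251 ≈ 0.89072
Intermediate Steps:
l = 386 (l = 213 + 173 = 386)
u(S) = -60 + 3*S² (u(S) = -27 + 3*(-11 + S*S) = -27 + 3*(-11 + S²) = -27 + (-33 + 3*S²) = -60 + 3*S²)
(328598 - 217254)/(-321924 + u(l)) = (328598 - 217254)/(-321924 + (-60 + 3*386²)) = 111344/(-321924 + (-60 + 3*148996)) = 111344/(-321924 + (-60 + 446988)) = 111344/(-321924 + 446928) = 111344/125004 = 111344*(1/125004) = 27836/31251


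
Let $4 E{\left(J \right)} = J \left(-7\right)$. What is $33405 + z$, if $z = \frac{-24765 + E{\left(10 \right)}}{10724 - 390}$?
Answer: $\frac{690364975}{20668} \approx 33403.0$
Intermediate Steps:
$E{\left(J \right)} = - \frac{7 J}{4}$ ($E{\left(J \right)} = \frac{J \left(-7\right)}{4} = \frac{\left(-7\right) J}{4} = - \frac{7 J}{4}$)
$z = - \frac{49565}{20668}$ ($z = \frac{-24765 - \frac{35}{2}}{10724 - 390} = \frac{-24765 - \frac{35}{2}}{10334} = \left(- \frac{49565}{2}\right) \frac{1}{10334} = - \frac{49565}{20668} \approx -2.3982$)
$33405 + z = 33405 - \frac{49565}{20668} = \frac{690364975}{20668}$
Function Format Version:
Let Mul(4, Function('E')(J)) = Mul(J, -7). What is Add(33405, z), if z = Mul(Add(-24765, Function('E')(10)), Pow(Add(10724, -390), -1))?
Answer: Rational(690364975, 20668) ≈ 33403.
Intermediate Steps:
Function('E')(J) = Mul(Rational(-7, 4), J) (Function('E')(J) = Mul(Rational(1, 4), Mul(J, -7)) = Mul(Rational(1, 4), Mul(-7, J)) = Mul(Rational(-7, 4), J))
z = Rational(-49565, 20668) (z = Mul(Add(-24765, Mul(Rational(-7, 4), 10)), Pow(Add(10724, -390), -1)) = Mul(Add(-24765, Rational(-35, 2)), Pow(10334, -1)) = Mul(Rational(-49565, 2), Rational(1, 10334)) = Rational(-49565, 20668) ≈ -2.3982)
Add(33405, z) = Add(33405, Rational(-49565, 20668)) = Rational(690364975, 20668)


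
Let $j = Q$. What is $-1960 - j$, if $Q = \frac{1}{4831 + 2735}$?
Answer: $- \frac{14829361}{7566} \approx -1960.0$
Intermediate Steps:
$Q = \frac{1}{7566} \approx 0.00013217$
$j = \frac{1}{7566} \approx 0.00013217$
$-1960 - j = -1960 - \frac{1}{7566} = - \frac{14829361}{7566}$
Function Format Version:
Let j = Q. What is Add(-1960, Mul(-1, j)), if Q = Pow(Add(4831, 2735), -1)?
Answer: Rational(-14829361, 7566) ≈ -1960.0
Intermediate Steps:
Q = Rational(1, 7566) (Q = Pow(7566, -1) = Rational(1, 7566) ≈ 0.00013217)
j = Rational(1, 7566) ≈ 0.00013217
Add(-1960, Mul(-1, j)) = Add(-1960, Mul(-1, Rational(1, 7566))) = Add(-1960, Rational(-1, 7566)) = Rational(-14829361, 7566)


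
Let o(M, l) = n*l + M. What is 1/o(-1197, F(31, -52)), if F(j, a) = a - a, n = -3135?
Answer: -1/1197 ≈ -0.00083542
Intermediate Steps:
F(j, a) = 0
o(M, l) = M - 3135*l (o(M, l) = -3135*l + M = M - 3135*l)
1/o(-1197, F(31, -52)) = 1/(-1197 - 3135*0) = 1/(-1197 + 0) = 1/(-1197) = -1/1197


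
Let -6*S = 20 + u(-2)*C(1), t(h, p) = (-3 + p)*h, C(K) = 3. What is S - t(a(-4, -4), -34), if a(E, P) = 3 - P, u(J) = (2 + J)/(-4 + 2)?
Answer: 767/3 ≈ 255.67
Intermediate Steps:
u(J) = -1 - J/2 (u(J) = (2 + J)/(-2) = (2 + J)*(-1/2) = -1 - J/2)
t(h, p) = h*(-3 + p)
S = -10/3 (S = -(20 + (-1 - 1/2*(-2))*3)/6 = -(20 + (-1 + 1)*3)/6 = -(20 + 0*3)/6 = -(20 + 0)/6 = -1/6*20 = -10/3 ≈ -3.3333)
S - t(a(-4, -4), -34) = -10/3 - (3 - 1*(-4))*(-3 - 34) = -10/3 - (3 + 4)*(-37) = -10/3 - 7*(-37) = -10/3 - 1*(-259) = -10/3 + 259 = 767/3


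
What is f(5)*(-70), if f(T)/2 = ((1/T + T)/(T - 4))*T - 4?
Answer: -3080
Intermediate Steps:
f(T) = -8 + 2*T*(T + 1/T)/(-4 + T) (f(T) = 2*(((1/T + T)/(T - 4))*T - 4) = 2*(((T + 1/T)/(-4 + T))*T - 4) = 2*(T*(T + 1/T)/(-4 + T) - 4) = 2*(-4 + T*(T + 1/T)/(-4 + T)) = -8 + 2*T*(T + 1/T)/(-4 + T))
f(5)*(-70) = (2*(17 + 5**2 - 4*5)/(-4 + 5))*(-70) = (2*(17 + 25 - 20)/1)*(-70) = (2*1*22)*(-70) = 44*(-70) = -3080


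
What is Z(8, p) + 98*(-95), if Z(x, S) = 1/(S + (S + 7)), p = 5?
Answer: -158269/17 ≈ -9309.9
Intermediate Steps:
Z(x, S) = 1/(7 + 2*S) (Z(x, S) = 1/(S + (7 + S)) = 1/(7 + 2*S))
Z(8, p) + 98*(-95) = 1/(7 + 2*5) + 98*(-95) = 1/(7 + 10) - 9310 = 1/17 - 9310 = -158269/17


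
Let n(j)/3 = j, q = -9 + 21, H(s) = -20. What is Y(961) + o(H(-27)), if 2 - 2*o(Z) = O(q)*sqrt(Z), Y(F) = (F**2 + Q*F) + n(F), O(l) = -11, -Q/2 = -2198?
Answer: 5150961 + 11*I*sqrt(5) ≈ 5.151e+6 + 24.597*I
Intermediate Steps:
q = 12
Q = 4396 (Q = -2*(-2198) = 4396)
n(j) = 3*j
Y(F) = F**2 + 4399*F (Y(F) = (F**2 + 4396*F) + 3*F = F**2 + 4399*F)
o(Z) = 1 + 11*sqrt(Z)/2 (o(Z) = 1 - (-11)*sqrt(Z)/2 = 1 + 11*sqrt(Z)/2)
Y(961) + o(H(-27)) = 961*(4399 + 961) + (1 + 11*sqrt(-20)/2) = 961*5360 + (1 + 11*(2*I*sqrt(5))/2) = 5150960 + (1 + 11*I*sqrt(5)) = 5150961 + 11*I*sqrt(5)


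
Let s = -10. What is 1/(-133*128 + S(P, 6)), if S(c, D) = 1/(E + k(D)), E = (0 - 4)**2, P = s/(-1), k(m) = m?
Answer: -22/374527 ≈ -5.8741e-5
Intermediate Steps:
P = 10 (P = -10/(-1) = -10*(-1) = 10)
E = 16 (E = (-4)**2 = 16)
S(c, D) = 1/(16 + D)
1/(-133*128 + S(P, 6)) = 1/(-133*128 + 1/(16 + 6)) = 1/(-17024 + 1/22) = 1/(-374527/22) = -22/374527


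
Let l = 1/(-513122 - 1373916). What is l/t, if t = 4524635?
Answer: -1/8538158181130 ≈ -1.1712e-13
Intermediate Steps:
l = -1/1887038 (l = 1/(-1887038) = -1/1887038 ≈ -5.2993e-7)
l/t = -1/1887038/4524635 = -1/1887038*1/4524635 = -1/8538158181130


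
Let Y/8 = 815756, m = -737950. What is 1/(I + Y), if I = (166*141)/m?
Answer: 368975/2407948549097 ≈ 1.5323e-7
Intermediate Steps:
Y = 6526048 (Y = 8*815756 = 6526048)
I = -11703/368975 (I = (166*141)/(-737950) = 23406*(-1/737950) = -11703/368975 ≈ -0.031718)
1/(I + Y) = 1/(-11703/368975 + 6526048) = 1/(2407948549097/368975) = 368975/2407948549097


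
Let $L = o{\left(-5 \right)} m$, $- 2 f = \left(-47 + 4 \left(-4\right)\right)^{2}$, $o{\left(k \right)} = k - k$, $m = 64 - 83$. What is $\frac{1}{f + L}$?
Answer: $- \frac{2}{3969} \approx -0.00050391$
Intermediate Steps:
$m = -19$ ($m = 64 - 83 = -19$)
$o{\left(k \right)} = 0$
$f = - \frac{3969}{2}$ ($f = - \frac{\left(-47 + 4 \left(-4\right)\right)^{2}}{2} = - \frac{\left(-47 - 16\right)^{2}}{2} = - \frac{\left(-63\right)^{2}}{2} = \left(- \frac{1}{2}\right) 3969 = - \frac{3969}{2} \approx -1984.5$)
$L = 0$ ($L = 0 \left(-19\right) = 0$)
$\frac{1}{f + L} = \frac{1}{- \frac{3969}{2} + 0} = \frac{1}{- \frac{3969}{2}} = - \frac{2}{3969}$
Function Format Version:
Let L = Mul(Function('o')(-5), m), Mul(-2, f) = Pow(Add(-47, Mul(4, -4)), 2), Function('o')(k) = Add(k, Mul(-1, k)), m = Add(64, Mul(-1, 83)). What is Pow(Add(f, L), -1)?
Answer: Rational(-2, 3969) ≈ -0.00050391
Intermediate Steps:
m = -19 (m = Add(64, -83) = -19)
Function('o')(k) = 0
f = Rational(-3969, 2) (f = Mul(Rational(-1, 2), Pow(Add(-47, Mul(4, -4)), 2)) = Mul(Rational(-1, 2), Pow(Add(-47, -16), 2)) = Mul(Rational(-1, 2), Pow(-63, 2)) = Mul(Rational(-1, 2), 3969) = Rational(-3969, 2) ≈ -1984.5)
L = 0 (L = Mul(0, -19) = 0)
Pow(Add(f, L), -1) = Pow(Add(Rational(-3969, 2), 0), -1) = Pow(Rational(-3969, 2), -1) = Rational(-2, 3969)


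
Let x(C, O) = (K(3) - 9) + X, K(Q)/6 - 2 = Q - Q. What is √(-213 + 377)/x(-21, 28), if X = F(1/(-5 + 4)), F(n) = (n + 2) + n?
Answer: 2*√41/3 ≈ 4.2688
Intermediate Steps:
K(Q) = 12 (K(Q) = 12 + 6*(Q - Q) = 12 + 6*0 = 12 + 0 = 12)
F(n) = 2 + 2*n (F(n) = (2 + n) + n = 2 + 2*n)
X = 0 (X = 2 + 2/(-5 + 4) = 2 + 2/(-1) = 2 + 2*(-1) = 2 - 2 = 0)
x(C, O) = 3 (x(C, O) = (12 - 9) + 0 = 3 + 0 = 3)
√(-213 + 377)/x(-21, 28) = √(-213 + 377)/3 = √164*(⅓) = (2*√41)*(⅓) = 2*√41/3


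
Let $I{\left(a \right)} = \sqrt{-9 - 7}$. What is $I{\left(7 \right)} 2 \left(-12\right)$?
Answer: $- 96 i \approx - 96.0 i$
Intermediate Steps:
$I{\left(a \right)} = 4 i$ ($I{\left(a \right)} = \sqrt{-16} = 4 i$)
$I{\left(7 \right)} 2 \left(-12\right) = 4 i 2 \left(-12\right) = 4 i \left(-24\right) = - 96 i$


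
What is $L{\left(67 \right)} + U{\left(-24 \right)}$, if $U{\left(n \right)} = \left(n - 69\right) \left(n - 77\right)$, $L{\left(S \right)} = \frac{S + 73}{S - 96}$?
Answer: $\frac{272257}{29} \approx 9388.2$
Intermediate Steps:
$L{\left(S \right)} = \frac{73 + S}{-96 + S}$
$U{\left(n \right)} = \left(-77 + n\right) \left(-69 + n\right)$ ($U{\left(n \right)} = \left(n - 69\right) \left(-77 + n\right) = \left(-69 + n\right) \left(-77 + n\right) = \left(-77 + n\right) \left(-69 + n\right)$)
$L{\left(67 \right)} + U{\left(-24 \right)} = \frac{73 + 67}{-96 + 67} + \left(5313 + \left(-24\right)^{2} - -3504\right) = \frac{1}{-29} \cdot 140 + \left(5313 + 576 + 3504\right) = \left(- \frac{1}{29}\right) 140 + 9393 = - \frac{140}{29} + 9393 = \frac{272257}{29}$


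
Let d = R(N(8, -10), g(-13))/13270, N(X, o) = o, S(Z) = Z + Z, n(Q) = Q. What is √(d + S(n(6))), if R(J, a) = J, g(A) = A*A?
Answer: √21129821/1327 ≈ 3.4640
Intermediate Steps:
S(Z) = 2*Z
g(A) = A²
d = -1/1327 (d = -10/13270 = -10*1/13270 = -1/1327 ≈ -0.00075358)
√(d + S(n(6))) = √(-1/1327 + 2*6) = √(-1/1327 + 12) = √(15923/1327) = √21129821/1327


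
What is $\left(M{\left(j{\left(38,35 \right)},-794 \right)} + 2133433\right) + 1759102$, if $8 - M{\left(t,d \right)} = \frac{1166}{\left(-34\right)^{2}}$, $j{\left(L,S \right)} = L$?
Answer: $\frac{2249889271}{578} \approx 3.8925 \cdot 10^{6}$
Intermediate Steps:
$M{\left(t,d \right)} = \frac{4041}{578}$ ($M{\left(t,d \right)} = 8 - \frac{1166}{\left(-34\right)^{2}} = 8 - \frac{1166}{1156} = 8 - 1166 \cdot \frac{1}{1156} = 8 - \frac{583}{578} = \frac{4041}{578}$)
$\left(M{\left(j{\left(38,35 \right)},-794 \right)} + 2133433\right) + 1759102 = \left(\frac{4041}{578} + 2133433\right) + 1759102 = \frac{1233128315}{578} + 1759102 = \frac{2249889271}{578}$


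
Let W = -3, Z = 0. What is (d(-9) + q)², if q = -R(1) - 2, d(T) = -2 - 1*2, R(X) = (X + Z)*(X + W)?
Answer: 16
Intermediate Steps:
R(X) = X*(-3 + X) (R(X) = (X + 0)*(X - 3) = X*(-3 + X))
d(T) = -4 (d(T) = -2 - 2 = -4)
q = 0 (q = -(-3 + 1) - 2 = -(-2) - 2 = -1*(-2) - 2 = 2 - 2 = 0)
(d(-9) + q)² = (-4 + 0)² = (-4)² = 16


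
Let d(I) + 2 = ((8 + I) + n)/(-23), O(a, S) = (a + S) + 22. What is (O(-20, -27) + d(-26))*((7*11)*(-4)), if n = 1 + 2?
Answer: 186648/23 ≈ 8115.1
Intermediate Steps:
O(a, S) = 22 + S + a (O(a, S) = (S + a) + 22 = 22 + S + a)
n = 3
d(I) = -57/23 - I/23 (d(I) = -2 + ((8 + I) + 3)/(-23) = -2 + (11 + I)*(-1/23) = -2 + (-11/23 - I/23) = -57/23 - I/23)
(O(-20, -27) + d(-26))*((7*11)*(-4)) = ((22 - 27 - 20) + (-57/23 - 1/23*(-26)))*((7*11)*(-4)) = (-25 + (-57/23 + 26/23))*(77*(-4)) = (-25 - 31/23)*(-308) = -606/23*(-308) = 186648/23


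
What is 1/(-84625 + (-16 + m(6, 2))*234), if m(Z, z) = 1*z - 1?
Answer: -1/88135 ≈ -1.1346e-5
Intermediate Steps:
m(Z, z) = -1 + z (m(Z, z) = z - 1 = -1 + z)
1/(-84625 + (-16 + m(6, 2))*234) = 1/(-84625 + (-16 + (-1 + 2))*234) = 1/(-84625 + (-16 + 1)*234) = 1/(-84625 - 15*234) = 1/(-84625 - 3510) = 1/(-88135) = -1/88135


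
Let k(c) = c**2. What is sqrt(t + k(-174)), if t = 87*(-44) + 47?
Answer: sqrt(26495) ≈ 162.77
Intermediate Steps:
t = -3781 (t = -3828 + 47 = -3781)
sqrt(t + k(-174)) = sqrt(-3781 + (-174)**2) = sqrt(-3781 + 30276) = sqrt(26495)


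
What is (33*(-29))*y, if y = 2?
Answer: -1914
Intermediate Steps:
(33*(-29))*y = (33*(-29))*2 = -957*2 = -1914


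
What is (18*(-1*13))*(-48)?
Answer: 11232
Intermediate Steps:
(18*(-1*13))*(-48) = (18*(-13))*(-48) = -234*(-48) = 11232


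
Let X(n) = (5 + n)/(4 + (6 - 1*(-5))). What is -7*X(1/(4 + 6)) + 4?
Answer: 81/50 ≈ 1.6200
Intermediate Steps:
X(n) = ⅓ + n/15 (X(n) = (5 + n)/(4 + (6 + 5)) = (5 + n)/(4 + 11) = (5 + n)/15 = (5 + n)*(1/15) = ⅓ + n/15)
-7*X(1/(4 + 6)) + 4 = -7*(⅓ + 1/(15*(4 + 6))) + 4 = -7*(⅓ + (1/15)/10) + 4 = -7*(⅓ + (1/15)*(⅒)) + 4 = -7*(⅓ + 1/150) + 4 = -7*17/50 + 4 = -119/50 + 4 = 81/50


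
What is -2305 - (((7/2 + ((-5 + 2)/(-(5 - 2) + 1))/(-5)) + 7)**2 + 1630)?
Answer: -100976/25 ≈ -4039.0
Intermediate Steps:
-2305 - (((7/2 + ((-5 + 2)/(-(5 - 2) + 1))/(-5)) + 7)**2 + 1630) = -2305 - (((7*(1/2) - 3/(-1*3 + 1)*(-1/5)) + 7)**2 + 1630) = -2305 - (((7/2 - 3/(-3 + 1)*(-1/5)) + 7)**2 + 1630) = -2305 - (((7/2 - 3/(-2)*(-1/5)) + 7)**2 + 1630) = -2305 - (((7/2 - 3*(-1/2)*(-1/5)) + 7)**2 + 1630) = -2305 - (((7/2 + (3/2)*(-1/5)) + 7)**2 + 1630) = -2305 - (((7/2 - 3/10) + 7)**2 + 1630) = -2305 - ((16/5 + 7)**2 + 1630) = -2305 - ((51/5)**2 + 1630) = -2305 - (2601/25 + 1630) = -2305 - 1*43351/25 = -2305 - 43351/25 = -100976/25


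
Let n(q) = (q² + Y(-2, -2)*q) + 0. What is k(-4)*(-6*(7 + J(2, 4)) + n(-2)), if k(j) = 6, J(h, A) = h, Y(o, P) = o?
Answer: -276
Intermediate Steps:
n(q) = q² - 2*q (n(q) = (q² - 2*q) + 0 = q² - 2*q)
k(-4)*(-6*(7 + J(2, 4)) + n(-2)) = 6*(-6*(7 + 2) - 2*(-2 - 2)) = 6*(-6*9 - 2*(-4)) = 6*(-54 + 8) = 6*(-46) = -276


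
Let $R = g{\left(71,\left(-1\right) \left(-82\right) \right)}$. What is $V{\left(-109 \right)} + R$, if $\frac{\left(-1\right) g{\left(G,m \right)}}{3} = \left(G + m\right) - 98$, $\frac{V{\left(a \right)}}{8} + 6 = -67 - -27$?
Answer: $-533$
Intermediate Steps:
$V{\left(a \right)} = -368$ ($V{\left(a \right)} = -48 + 8 \left(-67 - -27\right) = -48 + 8 \left(-67 + 27\right) = -48 + 8 \left(-40\right) = -48 - 320 = -368$)
$g{\left(G,m \right)} = 294 - 3 G - 3 m$ ($g{\left(G,m \right)} = - 3 \left(\left(G + m\right) - 98\right) = - 3 \left(-98 + G + m\right) = 294 - 3 G - 3 m$)
$R = -165$ ($R = 294 - 213 - 3 \left(\left(-1\right) \left(-82\right)\right) = 294 - 213 - 246 = -165$)
$V{\left(-109 \right)} + R = -368 - 165 = -533$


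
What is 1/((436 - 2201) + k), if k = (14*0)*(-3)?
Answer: -1/1765 ≈ -0.00056657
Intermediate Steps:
k = 0 (k = 0*(-3) = 0)
1/((436 - 2201) + k) = 1/((436 - 2201) + 0) = 1/(-1765 + 0) = 1/(-1765) = -1/1765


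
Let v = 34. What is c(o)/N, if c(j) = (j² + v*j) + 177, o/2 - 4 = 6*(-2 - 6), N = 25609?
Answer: 4929/25609 ≈ 0.19247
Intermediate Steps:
o = -88 (o = 8 + 2*(6*(-2 - 6)) = 8 + 2*(6*(-8)) = 8 + 2*(-48) = 8 - 96 = -88)
c(j) = 177 + j² + 34*j (c(j) = (j² + 34*j) + 177 = 177 + j² + 34*j)
c(o)/N = (177 + (-88)² + 34*(-88))/25609 = (177 + 7744 - 2992)*(1/25609) = 4929*(1/25609) = 4929/25609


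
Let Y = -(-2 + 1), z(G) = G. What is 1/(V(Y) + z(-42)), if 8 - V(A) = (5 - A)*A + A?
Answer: -1/39 ≈ -0.025641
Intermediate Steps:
Y = 1 (Y = -1*(-1) = 1)
V(A) = 8 - A - A*(5 - A) (V(A) = 8 - ((5 - A)*A + A) = 8 - (A*(5 - A) + A) = 8 - (A + A*(5 - A)) = 8 + (-A - A*(5 - A)) = 8 - A - A*(5 - A))
1/(V(Y) + z(-42)) = 1/((8 + 1**2 - 6*1) - 42) = 1/((8 + 1 - 6) - 42) = 1/(3 - 42) = 1/(-39) = -1/39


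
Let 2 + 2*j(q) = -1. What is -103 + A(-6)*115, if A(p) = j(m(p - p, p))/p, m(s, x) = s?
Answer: -297/4 ≈ -74.250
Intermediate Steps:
j(q) = -3/2 (j(q) = -1 + (½)*(-1) = -1 - ½ = -3/2)
A(p) = -3/(2*p)
-103 + A(-6)*115 = -103 - 3/2/(-6)*115 = -103 - 3/2*(-⅙)*115 = -103 + (¼)*115 = -103 + 115/4 = -297/4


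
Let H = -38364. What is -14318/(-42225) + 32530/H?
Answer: -137380583/269986650 ≈ -0.50884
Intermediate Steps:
-14318/(-42225) + 32530/H = -14318/(-42225) + 32530/(-38364) = -14318*(-1/42225) + 32530*(-1/38364) = 14318/42225 - 16265/19182 = -137380583/269986650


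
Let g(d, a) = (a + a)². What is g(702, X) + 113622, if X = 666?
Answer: 1887846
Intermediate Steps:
g(d, a) = 4*a² (g(d, a) = (2*a)² = 4*a²)
g(702, X) + 113622 = 4*666² + 113622 = 4*443556 + 113622 = 1774224 + 113622 = 1887846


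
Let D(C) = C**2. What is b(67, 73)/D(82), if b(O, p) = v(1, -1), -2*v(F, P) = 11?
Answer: -11/13448 ≈ -0.00081797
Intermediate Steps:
v(F, P) = -11/2 (v(F, P) = -1/2*11 = -11/2)
b(O, p) = -11/2
b(67, 73)/D(82) = -11/(2*(82**2)) = -11/2/6724 = -11/2*1/6724 = -11/13448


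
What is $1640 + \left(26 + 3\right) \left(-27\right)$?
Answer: $857$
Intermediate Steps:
$1640 + \left(26 + 3\right) \left(-27\right) = 1640 + 29 \left(-27\right) = 1640 - 783 = 857$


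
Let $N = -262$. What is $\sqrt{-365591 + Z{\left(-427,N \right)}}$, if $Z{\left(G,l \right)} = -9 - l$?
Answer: $i \sqrt{365338} \approx 604.43 i$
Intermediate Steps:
$\sqrt{-365591 + Z{\left(-427,N \right)}} = \sqrt{-365591 - -253} = \sqrt{-365591 + \left(-9 + 262\right)} = \sqrt{-365591 + 253} = \sqrt{-365338} = i \sqrt{365338}$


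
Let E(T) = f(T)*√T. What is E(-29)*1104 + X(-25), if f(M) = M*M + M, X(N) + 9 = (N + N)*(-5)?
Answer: 241 + 896448*I*√29 ≈ 241.0 + 4.8275e+6*I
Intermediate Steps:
X(N) = -9 - 10*N (X(N) = -9 + (N + N)*(-5) = -9 + (2*N)*(-5) = -9 - 10*N)
f(M) = M + M² (f(M) = M² + M = M + M²)
E(T) = T^(3/2)*(1 + T) (E(T) = (T*(1 + T))*√T = T^(3/2)*(1 + T))
E(-29)*1104 + X(-25) = ((-29)^(3/2)*(1 - 29))*1104 + (-9 - 10*(-25)) = (-29*I*√29*(-28))*1104 + (-9 + 250) = (812*I*√29)*1104 + 241 = 896448*I*√29 + 241 = 241 + 896448*I*√29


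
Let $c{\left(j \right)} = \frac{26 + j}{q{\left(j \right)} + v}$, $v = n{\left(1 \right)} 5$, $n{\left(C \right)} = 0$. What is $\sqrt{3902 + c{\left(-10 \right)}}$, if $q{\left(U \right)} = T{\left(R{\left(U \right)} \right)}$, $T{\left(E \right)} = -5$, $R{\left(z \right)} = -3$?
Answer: $\frac{57 \sqrt{30}}{5} \approx 62.44$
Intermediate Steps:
$q{\left(U \right)} = -5$
$v = 0$ ($v = 0 \cdot 5 = 0$)
$c{\left(j \right)} = - \frac{26}{5} - \frac{j}{5}$ ($c{\left(j \right)} = \frac{26 + j}{-5 + 0} = \frac{26 + j}{-5} = \left(26 + j\right) \left(- \frac{1}{5}\right) = - \frac{26}{5} - \frac{j}{5}$)
$\sqrt{3902 + c{\left(-10 \right)}} = \sqrt{3902 - \frac{16}{5}} = \sqrt{\frac{19494}{5}} = \frac{57 \sqrt{30}}{5}$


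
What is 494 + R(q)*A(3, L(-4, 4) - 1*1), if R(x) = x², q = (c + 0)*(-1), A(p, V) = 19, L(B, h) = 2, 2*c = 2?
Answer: 513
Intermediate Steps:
c = 1 (c = (½)*2 = 1)
q = -1 (q = (1 + 0)*(-1) = 1*(-1) = -1)
494 + R(q)*A(3, L(-4, 4) - 1*1) = 494 + (-1)²*19 = 494 + 1*19 = 494 + 19 = 513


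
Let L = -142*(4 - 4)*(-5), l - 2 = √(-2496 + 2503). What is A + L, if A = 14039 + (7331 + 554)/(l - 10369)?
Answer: 215536473829/15353526 - 7885*√7/107474682 ≈ 14038.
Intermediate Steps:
l = 2 + √7 (l = 2 + √(-2496 + 2503) = 2 + √7 ≈ 4.6458)
A = 14039 + 7885/(-10367 + √7) (A = 14039 + (7331 + 554)/((2 + √7) - 10369) = 14039 + 7885/(-10367 + √7) ≈ 14038.)
L = 0 (L = -0*(-5) = -142*0 = 0)
A + L = (215536473829/15353526 - 7885*√7/107474682) + 0 = 215536473829/15353526 - 7885*√7/107474682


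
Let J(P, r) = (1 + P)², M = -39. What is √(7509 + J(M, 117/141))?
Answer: √8953 ≈ 94.620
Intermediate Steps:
√(7509 + J(M, 117/141)) = √(7509 + (1 - 39)²) = √(7509 + (-38)²) = √(7509 + 1444) = √8953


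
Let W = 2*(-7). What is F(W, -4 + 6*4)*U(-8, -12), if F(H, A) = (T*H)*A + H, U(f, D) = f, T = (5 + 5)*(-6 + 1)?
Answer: -111888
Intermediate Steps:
T = -50 (T = 10*(-5) = -50)
W = -14
F(H, A) = H - 50*A*H (F(H, A) = (-50*H)*A + H = -50*A*H + H = H - 50*A*H)
F(W, -4 + 6*4)*U(-8, -12) = -14*(1 - 50*(-4 + 6*4))*(-8) = -14*(1 - 50*(-4 + 24))*(-8) = -14*(1 - 50*20)*(-8) = -14*(1 - 1000)*(-8) = -14*(-999)*(-8) = 13986*(-8) = -111888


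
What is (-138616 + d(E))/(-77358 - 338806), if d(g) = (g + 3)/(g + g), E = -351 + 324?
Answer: 44555/133767 ≈ 0.33308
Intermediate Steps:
E = -27
d(g) = (3 + g)/(2*g) (d(g) = (3 + g)/((2*g)) = (3 + g)*(1/(2*g)) = (3 + g)/(2*g))
(-138616 + d(E))/(-77358 - 338806) = (-138616 + (½)*(3 - 27)/(-27))/(-77358 - 338806) = (-138616 + (½)*(-1/27)*(-24))/(-416164) = (-138616 + 4/9)*(-1/416164) = -1247540/9*(-1/416164) = 44555/133767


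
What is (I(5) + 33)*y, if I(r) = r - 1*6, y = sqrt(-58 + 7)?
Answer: 32*I*sqrt(51) ≈ 228.53*I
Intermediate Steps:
y = I*sqrt(51) (y = sqrt(-51) = I*sqrt(51) ≈ 7.1414*I)
I(r) = -6 + r (I(r) = r - 6 = -6 + r)
(I(5) + 33)*y = ((-6 + 5) + 33)*(I*sqrt(51)) = (-1 + 33)*(I*sqrt(51)) = 32*(I*sqrt(51)) = 32*I*sqrt(51)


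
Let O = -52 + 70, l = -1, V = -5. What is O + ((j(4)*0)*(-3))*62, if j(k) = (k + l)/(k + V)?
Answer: 18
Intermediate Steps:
j(k) = (-1 + k)/(-5 + k) (j(k) = (k - 1)/(k - 5) = (-1 + k)/(-5 + k))
O = 18
O + ((j(4)*0)*(-3))*62 = 18 + ((((-1 + 4)/(-5 + 4))*0)*(-3))*62 = 18 + (((3/(-1))*0)*(-3))*62 = 18 + ((-1*3*0)*(-3))*62 = 18 + (-3*0*(-3))*62 = 18 + (0*(-3))*62 = 18 + 0*62 = 18 + 0 = 18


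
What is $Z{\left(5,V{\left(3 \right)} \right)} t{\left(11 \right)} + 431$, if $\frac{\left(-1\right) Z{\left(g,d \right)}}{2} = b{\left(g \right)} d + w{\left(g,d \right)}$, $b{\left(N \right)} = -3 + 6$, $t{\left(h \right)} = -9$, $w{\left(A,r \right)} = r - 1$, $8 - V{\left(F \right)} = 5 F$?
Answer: $-91$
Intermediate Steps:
$V{\left(F \right)} = 8 - 5 F$
$w{\left(A,r \right)} = -1 + r$
$b{\left(N \right)} = 3$
$Z{\left(g,d \right)} = 2 - 8 d$ ($Z{\left(g,d \right)} = - 2 \left(3 d + \left(-1 + d\right)\right) = - 2 \left(-1 + 4 d\right) = 2 - 8 d$)
$Z{\left(5,V{\left(3 \right)} \right)} t{\left(11 \right)} + 431 = \left(2 - 8 \left(8 - 15\right)\right) \left(-9\right) + 431 = \left(2 - -56\right) \left(-9\right) + 431 = \left(2 + 56\right) \left(-9\right) + 431 = 58 \left(-9\right) + 431 = -522 + 431 = -91$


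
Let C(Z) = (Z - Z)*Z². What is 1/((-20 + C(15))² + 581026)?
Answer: 1/581426 ≈ 1.7199e-6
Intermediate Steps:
C(Z) = 0 (C(Z) = 0*Z² = 0)
1/((-20 + C(15))² + 581026) = 1/((-20 + 0)² + 581026) = 1/((-20)² + 581026) = 1/(400 + 581026) = 1/581426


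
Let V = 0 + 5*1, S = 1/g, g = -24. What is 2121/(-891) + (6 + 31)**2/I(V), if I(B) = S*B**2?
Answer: -9775907/7425 ≈ -1316.6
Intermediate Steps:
S = -1/24 (S = 1/(-24) = -1/24 ≈ -0.041667)
V = 5 (V = 0 + 5 = 5)
I(B) = -B**2/24
2121/(-891) + (6 + 31)**2/I(V) = 2121/(-891) + (6 + 31)**2/((-1/24*5**2)) = 2121*(-1/891) + 37**2/((-1/24*25)) = -707/297 + 1369/(-25/24) = -707/297 + 1369*(-24/25) = -707/297 - 32856/25 = -9775907/7425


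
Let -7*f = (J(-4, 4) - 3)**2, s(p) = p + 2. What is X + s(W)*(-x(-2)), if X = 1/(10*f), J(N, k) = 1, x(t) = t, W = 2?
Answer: 313/40 ≈ 7.8250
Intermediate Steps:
s(p) = 2 + p
f = -4/7 (f = -(1 - 3)**2/7 = -1/7*(-2)**2 = -1/7*4 = -4/7 ≈ -0.57143)
X = -7/40 (X = 1/(10*(-4/7)) = (1/10)*(-7/4) = -7/40 ≈ -0.17500)
X + s(W)*(-x(-2)) = -7/40 + (2 + 2)*(-1*(-2)) = -7/40 + 4*2 = -7/40 + 8 = 313/40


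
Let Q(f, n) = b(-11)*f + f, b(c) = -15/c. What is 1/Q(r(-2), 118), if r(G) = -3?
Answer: -11/78 ≈ -0.14103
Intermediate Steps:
Q(f, n) = 26*f/11 (Q(f, n) = (-15/(-11))*f + f = (-15*(-1/11))*f + f = 15*f/11 + f = 26*f/11)
1/Q(r(-2), 118) = 1/((26/11)*(-3)) = 1/(-78/11) = -11/78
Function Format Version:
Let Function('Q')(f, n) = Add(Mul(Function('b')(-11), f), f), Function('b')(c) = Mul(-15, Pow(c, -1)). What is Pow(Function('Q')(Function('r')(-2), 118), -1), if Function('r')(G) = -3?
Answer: Rational(-11, 78) ≈ -0.14103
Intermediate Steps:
Function('Q')(f, n) = Mul(Rational(26, 11), f) (Function('Q')(f, n) = Add(Mul(Mul(-15, Pow(-11, -1)), f), f) = Add(Mul(Mul(-15, Rational(-1, 11)), f), f) = Add(Mul(Rational(15, 11), f), f) = Mul(Rational(26, 11), f))
Pow(Function('Q')(Function('r')(-2), 118), -1) = Pow(Mul(Rational(26, 11), -3), -1) = Pow(Rational(-78, 11), -1) = Rational(-11, 78)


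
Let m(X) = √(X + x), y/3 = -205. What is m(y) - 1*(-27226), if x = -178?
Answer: 27226 + I*√793 ≈ 27226.0 + 28.16*I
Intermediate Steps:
y = -615 (y = 3*(-205) = -615)
m(X) = √(-178 + X) (m(X) = √(X - 178) = √(-178 + X))
m(y) - 1*(-27226) = √(-178 - 615) - 1*(-27226) = √(-793) + 27226 = I*√793 + 27226 = 27226 + I*√793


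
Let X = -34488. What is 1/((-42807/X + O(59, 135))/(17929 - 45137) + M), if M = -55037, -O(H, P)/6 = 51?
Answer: -312783168/17214643713709 ≈ -1.8170e-5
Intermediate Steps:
O(H, P) = -306 (O(H, P) = -6*51 = -306)
1/((-42807/X + O(59, 135))/(17929 - 45137) + M) = 1/((-42807/(-34488) - 306)/(17929 - 45137) - 55037) = 1/((-42807*(-1/34488) - 306)/(-27208) - 55037) = 1/((14269/11496 - 306)*(-1/27208) - 55037) = 1/(-3503507/11496*(-1/27208) - 55037) = 1/(3503507/312783168 - 55037) = 1/(-17214643713709/312783168) = -312783168/17214643713709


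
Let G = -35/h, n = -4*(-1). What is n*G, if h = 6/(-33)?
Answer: 770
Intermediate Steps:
h = -2/11 (h = 6*(-1/33) = -2/11 ≈ -0.18182)
n = 4
G = 385/2 (G = -35/(-2/11) = -35*(-11/2) = 385/2 ≈ 192.50)
n*G = 4*(385/2) = 770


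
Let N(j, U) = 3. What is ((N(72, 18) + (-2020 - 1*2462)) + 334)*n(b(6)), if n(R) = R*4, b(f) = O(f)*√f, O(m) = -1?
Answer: 16580*√6 ≈ 40613.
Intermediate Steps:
b(f) = -√f
n(R) = 4*R
((N(72, 18) + (-2020 - 1*2462)) + 334)*n(b(6)) = ((3 + (-2020 - 1*2462)) + 334)*(4*(-√6)) = ((3 + (-2020 - 2462)) + 334)*(-4*√6) = ((3 - 4482) + 334)*(-4*√6) = (-4479 + 334)*(-4*√6) = -(-16580)*√6 = 16580*√6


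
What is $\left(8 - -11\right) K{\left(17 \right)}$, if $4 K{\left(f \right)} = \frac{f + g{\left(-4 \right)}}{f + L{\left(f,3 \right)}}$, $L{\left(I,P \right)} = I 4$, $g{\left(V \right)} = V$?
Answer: $\frac{247}{340} \approx 0.72647$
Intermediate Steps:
$L{\left(I,P \right)} = 4 I$
$K{\left(f \right)} = \frac{-4 + f}{20 f}$ ($K{\left(f \right)} = \frac{\left(f - 4\right) \frac{1}{f + 4 f}}{4} = \frac{\left(-4 + f\right) \frac{1}{5 f}}{4} = \frac{\frac{1}{5} \frac{1}{f} \left(-4 + f\right)}{4} = \frac{-4 + f}{20 f}$)
$\left(8 - -11\right) K{\left(17 \right)} = \left(8 - -11\right) \frac{-4 + 17}{20 \cdot 17} = \left(8 + 11\right) \frac{1}{20} \cdot \frac{1}{17} \cdot 13 = 19 \cdot \frac{13}{340} = \frac{247}{340}$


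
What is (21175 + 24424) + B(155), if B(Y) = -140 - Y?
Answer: 45304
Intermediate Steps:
(21175 + 24424) + B(155) = (21175 + 24424) + (-140 - 1*155) = 45599 + (-140 - 155) = 45599 - 295 = 45304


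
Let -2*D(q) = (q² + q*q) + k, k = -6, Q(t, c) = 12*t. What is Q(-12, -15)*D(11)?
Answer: 16992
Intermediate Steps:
D(q) = 3 - q² (D(q) = -((q² + q*q) - 6)/2 = -((q² + q²) - 6)/2 = -(2*q² - 6)/2 = -(-6 + 2*q²)/2 = 3 - q²)
Q(-12, -15)*D(11) = (12*(-12))*(3 - 1*11²) = -144*(3 - 1*121) = -144*(3 - 121) = -144*(-118) = 16992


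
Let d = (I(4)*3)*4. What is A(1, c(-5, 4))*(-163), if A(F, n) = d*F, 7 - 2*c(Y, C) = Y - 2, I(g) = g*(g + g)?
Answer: -62592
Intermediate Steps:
I(g) = 2*g**2 (I(g) = g*(2*g) = 2*g**2)
c(Y, C) = 9/2 - Y/2 (c(Y, C) = 7/2 - (Y - 2)/2 = 7/2 - (-2 + Y)/2 = 7/2 + (1 - Y/2) = 9/2 - Y/2)
d = 384 (d = ((2*4**2)*3)*4 = ((2*16)*3)*4 = (32*3)*4 = 96*4 = 384)
A(F, n) = 384*F
A(1, c(-5, 4))*(-163) = (384*1)*(-163) = 384*(-163) = -62592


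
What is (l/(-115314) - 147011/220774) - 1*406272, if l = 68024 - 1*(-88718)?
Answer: -5171529718093277/12729166518 ≈ -4.0627e+5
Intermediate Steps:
l = 156742 (l = 68024 + 88718 = 156742)
(l/(-115314) - 147011/220774) - 1*406272 = (156742/(-115314) - 147011/220774) - 1*406272 = (156742*(-1/115314) - 147011*1/220774) - 406272 = (-78371/57657 - 147011/220774) - 406272 = -25778492381/12729166518 - 406272 = -5171529718093277/12729166518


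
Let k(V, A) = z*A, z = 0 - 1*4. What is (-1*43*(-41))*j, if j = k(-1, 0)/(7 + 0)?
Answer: 0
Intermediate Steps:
z = -4 (z = 0 - 4 = -4)
k(V, A) = -4*A
j = 0 (j = (-4*0)/(7 + 0) = 0/7 = (⅐)*0 = 0)
(-1*43*(-41))*j = (-1*43*(-41))*0 = -43*(-41)*0 = 1763*0 = 0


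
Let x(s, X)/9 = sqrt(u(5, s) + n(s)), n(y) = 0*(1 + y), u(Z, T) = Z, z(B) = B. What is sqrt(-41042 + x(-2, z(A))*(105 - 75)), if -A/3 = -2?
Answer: sqrt(-41042 + 270*sqrt(5)) ≈ 201.09*I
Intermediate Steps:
A = 6 (A = -3*(-2) = 6)
n(y) = 0
x(s, X) = 9*sqrt(5) (x(s, X) = 9*sqrt(5 + 0) = 9*sqrt(5))
sqrt(-41042 + x(-2, z(A))*(105 - 75)) = sqrt(-41042 + (9*sqrt(5))*(105 - 75)) = sqrt(-41042 + (9*sqrt(5))*30) = sqrt(-41042 + 270*sqrt(5))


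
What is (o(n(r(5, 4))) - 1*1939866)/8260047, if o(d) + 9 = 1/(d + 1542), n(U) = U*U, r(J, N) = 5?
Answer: -3039784124/12943493649 ≈ -0.23485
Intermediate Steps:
n(U) = U²
o(d) = -9 + 1/(1542 + d) (o(d) = -9 + 1/(d + 1542) = -9 + 1/(1542 + d))
(o(n(r(5, 4))) - 1*1939866)/8260047 = ((-13877 - 9*5²)/(1542 + 5²) - 1*1939866)/8260047 = ((-13877 - 9*25)/(1542 + 25) - 1939866)*(1/8260047) = ((-13877 - 225)/1567 - 1939866)*(1/8260047) = ((1/1567)*(-14102) - 1939866)*(1/8260047) = (-14102/1567 - 1939866)*(1/8260047) = -3039784124/1567*1/8260047 = -3039784124/12943493649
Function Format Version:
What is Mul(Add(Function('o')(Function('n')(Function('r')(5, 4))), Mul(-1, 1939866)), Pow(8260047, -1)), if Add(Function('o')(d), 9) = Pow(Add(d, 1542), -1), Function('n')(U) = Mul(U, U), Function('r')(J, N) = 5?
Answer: Rational(-3039784124, 12943493649) ≈ -0.23485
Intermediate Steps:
Function('n')(U) = Pow(U, 2)
Function('o')(d) = Add(-9, Pow(Add(1542, d), -1)) (Function('o')(d) = Add(-9, Pow(Add(d, 1542), -1)) = Add(-9, Pow(Add(1542, d), -1)))
Mul(Add(Function('o')(Function('n')(Function('r')(5, 4))), Mul(-1, 1939866)), Pow(8260047, -1)) = Mul(Add(Mul(Pow(Add(1542, Pow(5, 2)), -1), Add(-13877, Mul(-9, Pow(5, 2)))), Mul(-1, 1939866)), Pow(8260047, -1)) = Mul(Add(Mul(Pow(Add(1542, 25), -1), Add(-13877, Mul(-9, 25))), -1939866), Rational(1, 8260047)) = Mul(Add(Mul(Pow(1567, -1), Add(-13877, -225)), -1939866), Rational(1, 8260047)) = Mul(Add(Mul(Rational(1, 1567), -14102), -1939866), Rational(1, 8260047)) = Mul(Add(Rational(-14102, 1567), -1939866), Rational(1, 8260047)) = Mul(Rational(-3039784124, 1567), Rational(1, 8260047)) = Rational(-3039784124, 12943493649)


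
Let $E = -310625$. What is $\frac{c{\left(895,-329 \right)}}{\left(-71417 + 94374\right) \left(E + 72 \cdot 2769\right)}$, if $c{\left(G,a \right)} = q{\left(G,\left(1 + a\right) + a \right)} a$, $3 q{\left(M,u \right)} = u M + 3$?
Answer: $- \frac{64485316}{2554126949} \approx -0.025247$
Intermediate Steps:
$q{\left(M,u \right)} = 1 + \frac{M u}{3}$ ($q{\left(M,u \right)} = \frac{u M + 3}{3} = \frac{M u + 3}{3} = \frac{3 + M u}{3} = 1 + \frac{M u}{3}$)
$c{\left(G,a \right)} = a \left(1 + \frac{G \left(1 + 2 a\right)}{3}\right)$ ($c{\left(G,a \right)} = \left(1 + \frac{G \left(\left(1 + a\right) + a\right)}{3}\right) a = \left(1 + \frac{G \left(1 + 2 a\right)}{3}\right) a = a \left(1 + \frac{G \left(1 + 2 a\right)}{3}\right)$)
$\frac{c{\left(895,-329 \right)}}{\left(-71417 + 94374\right) \left(E + 72 \cdot 2769\right)} = \frac{\frac{1}{3} \left(-329\right) \left(3 + 895 \left(1 + 2 \left(-329\right)\right)\right)}{\left(-71417 + 94374\right) \left(-310625 + 72 \cdot 2769\right)} = \frac{\frac{1}{3} \left(-329\right) \left(3 + 895 \left(1 - 658\right)\right)}{22957 \left(-310625 + 199368\right)} = \frac{\frac{1}{3} \left(-329\right) \left(3 + 895 \left(-657\right)\right)}{22957 \left(-111257\right)} = \frac{\frac{1}{3} \left(-329\right) \left(3 - 588015\right)}{-2554126949} = \frac{1}{3} \left(-329\right) \left(-588012\right) \left(- \frac{1}{2554126949}\right) = 64485316 \left(- \frac{1}{2554126949}\right) = - \frac{64485316}{2554126949}$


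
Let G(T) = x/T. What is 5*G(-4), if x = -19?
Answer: 95/4 ≈ 23.750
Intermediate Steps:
G(T) = -19/T
5*G(-4) = 5*(-19/(-4)) = 5*(-19*(-1/4)) = 5*(19/4) = 95/4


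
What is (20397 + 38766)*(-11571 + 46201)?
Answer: 2048814690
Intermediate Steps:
(20397 + 38766)*(-11571 + 46201) = 59163*34630 = 2048814690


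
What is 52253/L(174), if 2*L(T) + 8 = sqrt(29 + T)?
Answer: 836048/139 + 104506*sqrt(203)/139 ≈ 16727.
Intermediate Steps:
L(T) = -4 + sqrt(29 + T)/2
52253/L(174) = 52253/(-4 + sqrt(29 + 174)/2) = 52253/(-4 + sqrt(203)/2)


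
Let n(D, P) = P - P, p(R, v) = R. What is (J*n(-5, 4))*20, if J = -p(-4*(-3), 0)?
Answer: 0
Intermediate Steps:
n(D, P) = 0
J = -12 (J = -(-4)*(-3) = -1*12 = -12)
(J*n(-5, 4))*20 = -12*0*20 = 0*20 = 0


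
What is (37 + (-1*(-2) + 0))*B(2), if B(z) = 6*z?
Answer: 468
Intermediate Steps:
(37 + (-1*(-2) + 0))*B(2) = (37 + (-1*(-2) + 0))*(6*2) = (37 + (2 + 0))*12 = (37 + 2)*12 = 39*12 = 468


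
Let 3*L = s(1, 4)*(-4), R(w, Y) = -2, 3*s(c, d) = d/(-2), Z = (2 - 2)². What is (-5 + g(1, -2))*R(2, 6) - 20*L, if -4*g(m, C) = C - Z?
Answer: -79/9 ≈ -8.7778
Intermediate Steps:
Z = 0 (Z = 0² = 0)
s(c, d) = -d/6 (s(c, d) = (d/(-2))/3 = (d*(-½))/3 = (-d/2)/3 = -d/6)
g(m, C) = -C/4 (g(m, C) = -(C - 1*0)/4 = -(C + 0)/4 = -C/4)
L = 8/9 (L = (-⅙*4*(-4))/3 = (-⅔*(-4))/3 = (⅓)*(8/3) = 8/9 ≈ 0.88889)
(-5 + g(1, -2))*R(2, 6) - 20*L = (-5 - ¼*(-2))*(-2) - 20*8/9 = (-5 + ½)*(-2) - 160/9 = -9/2*(-2) - 160/9 = 9 - 160/9 = -79/9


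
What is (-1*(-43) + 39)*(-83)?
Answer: -6806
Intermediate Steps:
(-1*(-43) + 39)*(-83) = (43 + 39)*(-83) = 82*(-83) = -6806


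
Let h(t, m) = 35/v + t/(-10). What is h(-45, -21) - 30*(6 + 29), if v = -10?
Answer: -1049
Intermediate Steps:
h(t, m) = -7/2 - t/10 (h(t, m) = 35/(-10) + t/(-10) = 35*(-1/10) + t*(-1/10) = -7/2 - t/10)
h(-45, -21) - 30*(6 + 29) = (-7/2 - 1/10*(-45)) - 30*(6 + 29) = (-7/2 + 9/2) - 30*35 = 1 - 1050 = -1049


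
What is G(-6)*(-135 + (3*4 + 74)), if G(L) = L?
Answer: 294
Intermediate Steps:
G(-6)*(-135 + (3*4 + 74)) = -6*(-135 + (3*4 + 74)) = -6*(-135 + (12 + 74)) = -6*(-135 + 86) = -6*(-49) = 294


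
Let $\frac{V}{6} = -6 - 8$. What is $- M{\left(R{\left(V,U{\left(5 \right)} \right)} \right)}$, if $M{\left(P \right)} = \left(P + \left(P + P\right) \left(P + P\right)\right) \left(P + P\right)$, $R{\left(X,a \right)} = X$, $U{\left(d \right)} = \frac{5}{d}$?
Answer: $4727520$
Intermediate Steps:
$V = -84$ ($V = 6 \left(-6 - 8\right) = 6 \left(-14\right) = -84$)
$M{\left(P \right)} = 2 P \left(P + 4 P^{2}\right)$ ($M{\left(P \right)} = \left(P + 2 P 2 P\right) 2 P = \left(P + 4 P^{2}\right) 2 P = 2 P \left(P + 4 P^{2}\right)$)
$- M{\left(R{\left(V,U{\left(5 \right)} \right)} \right)} = - \left(-84\right)^{2} \left(2 + 8 \left(-84\right)\right) = - 7056 \left(2 - 672\right) = - 7056 \left(-670\right) = \left(-1\right) \left(-4727520\right) = 4727520$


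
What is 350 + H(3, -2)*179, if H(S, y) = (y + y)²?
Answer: 3214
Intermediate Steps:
H(S, y) = 4*y² (H(S, y) = (2*y)² = 4*y²)
350 + H(3, -2)*179 = 350 + (4*(-2)²)*179 = 350 + (4*4)*179 = 350 + 16*179 = 350 + 2864 = 3214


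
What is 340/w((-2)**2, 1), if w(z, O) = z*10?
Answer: 17/2 ≈ 8.5000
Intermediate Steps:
w(z, O) = 10*z
340/w((-2)**2, 1) = 340/((10*(-2)**2)) = 340/((10*4)) = 340/40 = 340*(1/40) = 17/2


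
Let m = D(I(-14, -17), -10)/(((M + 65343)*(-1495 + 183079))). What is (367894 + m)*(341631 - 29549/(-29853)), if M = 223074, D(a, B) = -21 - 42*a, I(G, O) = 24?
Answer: 4093798031917827280846237/32572056347883 ≈ 1.2568e+11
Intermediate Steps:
D(a, B) = -21 - 42*a
m = -343/17457304176 (m = (-21 - 42*24)/(((223074 + 65343)*(-1495 + 183079))) = (-21 - 1008)/((288417*181584)) = -1029/52371912528 = -1029*1/52371912528 = -343/17457304176 ≈ -1.9648e-8)
(367894 + m)*(341631 - 29549/(-29853)) = (367894 - 343/17457304176)*(341631 - 29549/(-29853)) = 6422437462525001*(341631 - 29549*(-1/29853))/17457304176 = 6422437462525001*(341631 + 29549/29853)/17457304176 = (6422437462525001/17457304176)*(10198739792/29853) = 4093798031917827280846237/32572056347883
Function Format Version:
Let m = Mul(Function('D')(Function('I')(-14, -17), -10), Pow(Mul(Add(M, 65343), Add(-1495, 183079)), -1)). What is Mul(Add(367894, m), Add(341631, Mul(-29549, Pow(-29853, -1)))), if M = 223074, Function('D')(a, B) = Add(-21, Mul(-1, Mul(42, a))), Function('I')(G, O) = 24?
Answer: Rational(4093798031917827280846237, 32572056347883) ≈ 1.2568e+11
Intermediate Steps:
Function('D')(a, B) = Add(-21, Mul(-42, a))
m = Rational(-343, 17457304176) (m = Mul(Add(-21, Mul(-42, 24)), Pow(Mul(Add(223074, 65343), Add(-1495, 183079)), -1)) = Mul(Add(-21, -1008), Pow(Mul(288417, 181584), -1)) = Mul(-1029, Pow(52371912528, -1)) = Mul(-1029, Rational(1, 52371912528)) = Rational(-343, 17457304176) ≈ -1.9648e-8)
Mul(Add(367894, m), Add(341631, Mul(-29549, Pow(-29853, -1)))) = Mul(Add(367894, Rational(-343, 17457304176)), Add(341631, Mul(-29549, Pow(-29853, -1)))) = Mul(Rational(6422437462525001, 17457304176), Add(341631, Mul(-29549, Rational(-1, 29853)))) = Mul(Rational(6422437462525001, 17457304176), Add(341631, Rational(29549, 29853))) = Mul(Rational(6422437462525001, 17457304176), Rational(10198739792, 29853)) = Rational(4093798031917827280846237, 32572056347883)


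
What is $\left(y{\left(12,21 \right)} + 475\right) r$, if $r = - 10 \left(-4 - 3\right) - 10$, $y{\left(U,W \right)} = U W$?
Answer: $43620$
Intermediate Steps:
$r = 60$ ($r = - 10 \left(-4 - 3\right) - 10 = \left(-10\right) \left(-7\right) - 10 = 70 - 10 = 60$)
$\left(y{\left(12,21 \right)} + 475\right) r = \left(12 \cdot 21 + 475\right) 60 = \left(252 + 475\right) 60 = 727 \cdot 60 = 43620$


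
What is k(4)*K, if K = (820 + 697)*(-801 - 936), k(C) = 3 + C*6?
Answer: -71145783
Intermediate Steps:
k(C) = 3 + 6*C
K = -2635029 (K = 1517*(-1737) = -2635029)
k(4)*K = (3 + 6*4)*(-2635029) = (3 + 24)*(-2635029) = 27*(-2635029) = -71145783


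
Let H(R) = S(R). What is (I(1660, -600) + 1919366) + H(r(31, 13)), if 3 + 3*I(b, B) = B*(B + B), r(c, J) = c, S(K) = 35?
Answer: 2159400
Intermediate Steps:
H(R) = 35
I(b, B) = -1 + 2*B²/3 (I(b, B) = -1 + (B*(B + B))/3 = -1 + (B*(2*B))/3 = -1 + (2*B²)/3 = -1 + 2*B²/3)
(I(1660, -600) + 1919366) + H(r(31, 13)) = ((-1 + (⅔)*(-600)²) + 1919366) + 35 = ((-1 + (⅔)*360000) + 1919366) + 35 = ((-1 + 240000) + 1919366) + 35 = (239999 + 1919366) + 35 = 2159365 + 35 = 2159400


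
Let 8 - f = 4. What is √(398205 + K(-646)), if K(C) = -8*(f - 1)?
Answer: √398181 ≈ 631.02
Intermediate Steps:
f = 4 (f = 8 - 1*4 = 8 - 4 = 4)
K(C) = -24 (K(C) = -8*(4 - 1) = -8*3 = -24)
√(398205 + K(-646)) = √(398205 - 24) = √398181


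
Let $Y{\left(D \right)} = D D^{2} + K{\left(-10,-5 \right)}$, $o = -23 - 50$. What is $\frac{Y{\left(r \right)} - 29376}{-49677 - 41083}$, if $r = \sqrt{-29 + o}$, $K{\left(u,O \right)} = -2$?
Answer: $\frac{14689}{45380} + \frac{51 i \sqrt{102}}{45380} \approx 0.32369 + 0.01135 i$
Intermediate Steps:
$o = -73$ ($o = -23 - 50 = -73$)
$r = i \sqrt{102}$ ($r = \sqrt{-29 - 73} = \sqrt{-102} = i \sqrt{102} \approx 10.1 i$)
$Y{\left(D \right)} = -2 + D^{3}$ ($Y{\left(D \right)} = D D^{2} - 2 = D^{3} - 2 = -2 + D^{3}$)
$\frac{Y{\left(r \right)} - 29376}{-49677 - 41083} = \frac{\left(-2 + \left(i \sqrt{102}\right)^{3}\right) - 29376}{-49677 - 41083} = \frac{\left(-2 - 102 i \sqrt{102}\right) - 29376}{-90760} = \left(-29378 - 102 i \sqrt{102}\right) \left(- \frac{1}{90760}\right) = \frac{14689}{45380} + \frac{51 i \sqrt{102}}{45380}$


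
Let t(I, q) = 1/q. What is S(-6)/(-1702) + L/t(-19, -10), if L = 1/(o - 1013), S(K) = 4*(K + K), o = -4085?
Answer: 65431/2169199 ≈ 0.030164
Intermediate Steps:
S(K) = 8*K (S(K) = 4*(2*K) = 8*K)
L = -1/5098 (L = 1/(-4085 - 1013) = 1/(-5098) = -1/5098 ≈ -0.00019616)
S(-6)/(-1702) + L/t(-19, -10) = (8*(-6))/(-1702) - 1/(5098*(1/(-10))) = -48*(-1/1702) - 1/(5098*(-⅒)) = 24/851 - 1/5098*(-10) = 24/851 + 5/2549 = 65431/2169199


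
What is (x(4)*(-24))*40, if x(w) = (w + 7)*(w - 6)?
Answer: 21120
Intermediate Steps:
x(w) = (-6 + w)*(7 + w) (x(w) = (7 + w)*(-6 + w) = (-6 + w)*(7 + w))
(x(4)*(-24))*40 = ((-42 + 4 + 4**2)*(-24))*40 = ((-42 + 4 + 16)*(-24))*40 = -22*(-24)*40 = 528*40 = 21120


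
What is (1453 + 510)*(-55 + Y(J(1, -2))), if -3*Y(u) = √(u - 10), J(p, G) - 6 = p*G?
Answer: -107965 - 1963*I*√6/3 ≈ -1.0797e+5 - 1602.8*I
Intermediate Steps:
J(p, G) = 6 + G*p (J(p, G) = 6 + p*G = 6 + G*p)
Y(u) = -√(-10 + u)/3 (Y(u) = -√(u - 10)/3 = -√(-10 + u)/3)
(1453 + 510)*(-55 + Y(J(1, -2))) = (1453 + 510)*(-55 - √(-10 + (6 - 2*1))/3) = 1963*(-55 - √(-10 + (6 - 2))/3) = 1963*(-55 - √(-10 + 4)/3) = 1963*(-55 - I*√6/3) = -107965 - 1963*I*√6/3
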